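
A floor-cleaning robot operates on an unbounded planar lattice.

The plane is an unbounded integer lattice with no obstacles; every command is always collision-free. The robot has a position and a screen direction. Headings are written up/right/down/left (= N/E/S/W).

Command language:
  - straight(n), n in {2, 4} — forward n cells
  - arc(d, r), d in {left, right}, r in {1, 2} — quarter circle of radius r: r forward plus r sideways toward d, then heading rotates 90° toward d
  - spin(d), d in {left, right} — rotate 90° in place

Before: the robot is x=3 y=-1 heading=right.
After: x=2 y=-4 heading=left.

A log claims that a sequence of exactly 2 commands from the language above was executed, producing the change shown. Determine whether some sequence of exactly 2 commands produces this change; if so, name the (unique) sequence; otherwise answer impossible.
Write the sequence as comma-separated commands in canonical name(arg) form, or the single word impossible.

key: order matters: swapping arc(right, 1) and arc(right, 2) lands elsewhere
initial: x=3 y=-1 heading=right
[1] after arc(right, 1): x=4 y=-2 heading=down
[2] after arc(right, 2): x=2 y=-4 heading=left
all 64 alternatives checked — unique.

arc(right, 1), arc(right, 2)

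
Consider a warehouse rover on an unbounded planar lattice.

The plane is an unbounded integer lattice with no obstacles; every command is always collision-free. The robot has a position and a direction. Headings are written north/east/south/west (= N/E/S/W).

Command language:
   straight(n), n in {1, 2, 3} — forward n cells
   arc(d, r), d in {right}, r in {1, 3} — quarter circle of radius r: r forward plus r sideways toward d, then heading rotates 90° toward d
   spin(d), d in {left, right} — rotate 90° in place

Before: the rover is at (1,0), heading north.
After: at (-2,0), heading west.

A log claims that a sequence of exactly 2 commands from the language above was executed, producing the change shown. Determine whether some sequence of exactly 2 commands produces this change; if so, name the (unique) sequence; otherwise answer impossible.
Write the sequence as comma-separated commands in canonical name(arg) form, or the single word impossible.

key: cell and facing (now W) both changed — the 2 commands mix motion and turning
begin: at (1,0), heading north
t=1 spin(left) ⇒ at (1,0), heading west
t=2 straight(3) ⇒ at (-2,0), heading west
no other 2-command option fits: unique.

spin(left), straight(3)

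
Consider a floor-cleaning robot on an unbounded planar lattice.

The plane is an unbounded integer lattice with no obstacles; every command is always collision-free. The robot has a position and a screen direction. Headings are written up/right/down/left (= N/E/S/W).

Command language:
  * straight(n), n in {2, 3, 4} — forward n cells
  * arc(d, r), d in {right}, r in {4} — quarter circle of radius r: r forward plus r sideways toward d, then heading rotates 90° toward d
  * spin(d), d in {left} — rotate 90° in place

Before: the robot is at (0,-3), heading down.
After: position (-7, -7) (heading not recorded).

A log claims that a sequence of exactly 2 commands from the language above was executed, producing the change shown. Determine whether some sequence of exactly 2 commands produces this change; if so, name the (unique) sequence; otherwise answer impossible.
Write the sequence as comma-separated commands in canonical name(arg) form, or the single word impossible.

arc(right, 4), straight(3)

key: running straight(3) before arc(right, 4) would end elsewhere — order is forced
start: at (0,-3), heading down
[1] after arc(right, 4): at (-4,-7), heading left
[2] after straight(3): at (-7,-7), heading left
no other 2-command option fits: unique.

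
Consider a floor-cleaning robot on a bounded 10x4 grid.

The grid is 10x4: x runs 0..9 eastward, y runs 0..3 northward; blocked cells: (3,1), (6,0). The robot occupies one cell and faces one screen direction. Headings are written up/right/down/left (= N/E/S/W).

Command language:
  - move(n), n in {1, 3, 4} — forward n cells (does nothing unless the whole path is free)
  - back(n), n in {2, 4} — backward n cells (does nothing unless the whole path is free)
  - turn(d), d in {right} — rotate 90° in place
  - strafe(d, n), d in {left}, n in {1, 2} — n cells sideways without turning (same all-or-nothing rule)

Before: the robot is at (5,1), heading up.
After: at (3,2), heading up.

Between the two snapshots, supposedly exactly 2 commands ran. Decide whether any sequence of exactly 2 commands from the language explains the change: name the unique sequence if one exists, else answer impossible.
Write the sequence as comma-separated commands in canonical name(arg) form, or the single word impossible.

key: heading stays N — no command in the sequence turns
initial: at (5,1), heading up
1. move(1) → at (5,2), heading up
2. strafe(left, 2) → at (3,2), heading up
all 64 alternatives checked — unique.

move(1), strafe(left, 2)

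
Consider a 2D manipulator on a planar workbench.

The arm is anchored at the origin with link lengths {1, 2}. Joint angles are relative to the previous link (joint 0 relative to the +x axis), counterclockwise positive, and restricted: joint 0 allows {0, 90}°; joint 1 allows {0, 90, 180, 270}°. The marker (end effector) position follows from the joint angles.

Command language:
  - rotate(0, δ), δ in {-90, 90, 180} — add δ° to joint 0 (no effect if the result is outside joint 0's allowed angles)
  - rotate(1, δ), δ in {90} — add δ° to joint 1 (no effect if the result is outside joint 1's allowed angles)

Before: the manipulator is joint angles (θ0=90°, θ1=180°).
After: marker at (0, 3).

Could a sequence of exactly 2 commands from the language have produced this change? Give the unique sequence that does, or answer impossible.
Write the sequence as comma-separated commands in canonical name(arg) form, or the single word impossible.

rotate(1, 90), rotate(1, 90)

start: joint angles (θ0=90°, θ1=180°)
1. rotate(1, 90) → joint angles (θ0=90°, θ1=270°)
2. rotate(1, 90) → joint angles (θ0=90°, θ1=0°)
uniquely the one of 16 2-step routes that fits.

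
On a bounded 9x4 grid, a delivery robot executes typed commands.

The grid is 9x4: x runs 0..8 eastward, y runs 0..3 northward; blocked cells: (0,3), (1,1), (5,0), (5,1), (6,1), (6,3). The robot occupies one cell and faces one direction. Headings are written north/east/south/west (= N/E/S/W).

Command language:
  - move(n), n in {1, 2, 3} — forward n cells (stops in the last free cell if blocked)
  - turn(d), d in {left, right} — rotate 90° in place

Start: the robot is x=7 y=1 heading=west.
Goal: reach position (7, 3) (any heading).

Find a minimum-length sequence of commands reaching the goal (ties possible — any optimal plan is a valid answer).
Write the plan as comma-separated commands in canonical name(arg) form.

begin: x=7 y=1 heading=west
step 1 (turn(right)): x=7 y=1 heading=north
step 2 (move(2)): x=7 y=3 heading=north
minimal: 2 command(s), checked below 2.

turn(right), move(2)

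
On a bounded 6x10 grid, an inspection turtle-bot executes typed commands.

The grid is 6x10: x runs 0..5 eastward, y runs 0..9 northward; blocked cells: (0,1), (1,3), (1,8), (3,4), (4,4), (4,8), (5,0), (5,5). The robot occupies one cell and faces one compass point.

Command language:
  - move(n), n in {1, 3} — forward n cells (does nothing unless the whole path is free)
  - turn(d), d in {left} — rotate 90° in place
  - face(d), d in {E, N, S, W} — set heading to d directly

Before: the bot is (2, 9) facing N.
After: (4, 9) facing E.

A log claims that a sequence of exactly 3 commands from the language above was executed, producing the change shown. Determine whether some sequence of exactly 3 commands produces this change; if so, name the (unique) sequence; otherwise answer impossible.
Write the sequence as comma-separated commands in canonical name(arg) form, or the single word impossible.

key: position moved to (4,9) AND the heading swung to E — translation plus rotation needed
start: (2, 9) facing N
t=1 face(E) ⇒ (2, 9) facing E
t=2 move(1) ⇒ (3, 9) facing E
t=3 move(1) ⇒ (4, 9) facing E
uniquely the one of 343 3-step routes that fits.

face(E), move(1), move(1)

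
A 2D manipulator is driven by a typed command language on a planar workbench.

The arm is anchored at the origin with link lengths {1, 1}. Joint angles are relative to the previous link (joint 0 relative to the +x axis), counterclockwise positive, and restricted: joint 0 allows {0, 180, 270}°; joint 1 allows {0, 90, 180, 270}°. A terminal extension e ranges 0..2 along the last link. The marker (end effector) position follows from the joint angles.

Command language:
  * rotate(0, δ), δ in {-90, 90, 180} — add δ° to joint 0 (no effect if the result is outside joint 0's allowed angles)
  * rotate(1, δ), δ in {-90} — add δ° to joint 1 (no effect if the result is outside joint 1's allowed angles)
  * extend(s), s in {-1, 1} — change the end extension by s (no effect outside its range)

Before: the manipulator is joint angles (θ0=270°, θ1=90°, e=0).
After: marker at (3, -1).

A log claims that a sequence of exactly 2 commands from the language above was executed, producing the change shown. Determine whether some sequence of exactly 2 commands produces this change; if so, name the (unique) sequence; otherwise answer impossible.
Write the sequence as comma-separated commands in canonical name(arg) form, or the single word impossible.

start: joint angles (θ0=270°, θ1=90°, e=0)
step 1 (extend(1)): joint angles (θ0=270°, θ1=90°, e=1)
step 2 (extend(1)): joint angles (θ0=270°, θ1=90°, e=2)
uniquely the one of 36 2-step routes that fits.

extend(1), extend(1)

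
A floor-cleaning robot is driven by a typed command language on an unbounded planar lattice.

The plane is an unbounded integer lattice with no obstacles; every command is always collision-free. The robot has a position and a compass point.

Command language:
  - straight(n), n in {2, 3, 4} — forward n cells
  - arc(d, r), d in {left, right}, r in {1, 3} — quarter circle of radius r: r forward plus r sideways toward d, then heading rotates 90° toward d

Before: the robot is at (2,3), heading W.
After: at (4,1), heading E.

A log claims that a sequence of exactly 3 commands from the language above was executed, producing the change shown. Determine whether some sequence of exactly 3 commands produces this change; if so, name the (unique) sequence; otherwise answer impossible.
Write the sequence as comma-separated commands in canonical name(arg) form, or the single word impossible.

key: cell and facing (now E) both changed — the 3 commands mix motion and turning
start: at (2,3), heading W
[1] after arc(left, 1): at (1,2), heading S
[2] after arc(left, 1): at (2,1), heading E
[3] after straight(2): at (4,1), heading E
no other 3-command option fits: unique.

arc(left, 1), arc(left, 1), straight(2)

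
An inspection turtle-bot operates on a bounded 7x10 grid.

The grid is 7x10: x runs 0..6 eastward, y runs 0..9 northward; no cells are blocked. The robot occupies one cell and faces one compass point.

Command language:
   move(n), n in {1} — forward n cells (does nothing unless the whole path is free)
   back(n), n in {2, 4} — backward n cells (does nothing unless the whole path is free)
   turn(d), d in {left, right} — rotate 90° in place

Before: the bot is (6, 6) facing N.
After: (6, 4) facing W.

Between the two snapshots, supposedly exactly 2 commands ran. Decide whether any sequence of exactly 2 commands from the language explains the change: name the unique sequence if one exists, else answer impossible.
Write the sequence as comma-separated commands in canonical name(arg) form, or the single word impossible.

key: position moved to (6,4) AND the heading swung to W — translation plus rotation needed
start: (6, 6) facing N
[1] after back(2): (6, 4) facing N
[2] after turn(left): (6, 4) facing W
uniquely the one of 25 2-step routes that fits.

back(2), turn(left)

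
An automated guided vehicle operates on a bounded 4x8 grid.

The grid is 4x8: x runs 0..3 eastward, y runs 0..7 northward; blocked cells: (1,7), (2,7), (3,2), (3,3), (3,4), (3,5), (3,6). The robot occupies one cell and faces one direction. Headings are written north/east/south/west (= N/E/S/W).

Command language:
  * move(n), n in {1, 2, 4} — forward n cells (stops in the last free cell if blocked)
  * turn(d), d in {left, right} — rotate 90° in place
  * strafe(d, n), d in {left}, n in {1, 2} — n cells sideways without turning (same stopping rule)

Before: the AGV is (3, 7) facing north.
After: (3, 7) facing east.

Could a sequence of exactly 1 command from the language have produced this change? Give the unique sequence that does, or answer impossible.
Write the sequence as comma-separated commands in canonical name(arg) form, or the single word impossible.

turn(right)

key: (3,7) unchanged — the single command moves nothing
start: (3, 7) facing north
step 1 (turn(right)): (3, 7) facing east
no rival 1-sequence matches.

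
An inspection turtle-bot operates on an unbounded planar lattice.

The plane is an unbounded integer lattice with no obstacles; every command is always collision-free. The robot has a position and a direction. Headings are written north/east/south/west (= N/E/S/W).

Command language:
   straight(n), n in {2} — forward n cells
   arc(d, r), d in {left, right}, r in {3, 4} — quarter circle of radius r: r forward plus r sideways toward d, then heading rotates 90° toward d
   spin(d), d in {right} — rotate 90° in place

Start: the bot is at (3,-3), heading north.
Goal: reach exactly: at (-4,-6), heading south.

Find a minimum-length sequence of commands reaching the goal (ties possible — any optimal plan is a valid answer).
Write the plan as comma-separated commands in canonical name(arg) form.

t0: at (3,-3), heading north
step 1 (arc(left, 3)): at (0,0), heading west
step 2 (arc(left, 4)): at (-4,-4), heading south
step 3 (straight(2)): at (-4,-6), heading south
no 2-step plan works, so 3 is optimal.

arc(left, 3), arc(left, 4), straight(2)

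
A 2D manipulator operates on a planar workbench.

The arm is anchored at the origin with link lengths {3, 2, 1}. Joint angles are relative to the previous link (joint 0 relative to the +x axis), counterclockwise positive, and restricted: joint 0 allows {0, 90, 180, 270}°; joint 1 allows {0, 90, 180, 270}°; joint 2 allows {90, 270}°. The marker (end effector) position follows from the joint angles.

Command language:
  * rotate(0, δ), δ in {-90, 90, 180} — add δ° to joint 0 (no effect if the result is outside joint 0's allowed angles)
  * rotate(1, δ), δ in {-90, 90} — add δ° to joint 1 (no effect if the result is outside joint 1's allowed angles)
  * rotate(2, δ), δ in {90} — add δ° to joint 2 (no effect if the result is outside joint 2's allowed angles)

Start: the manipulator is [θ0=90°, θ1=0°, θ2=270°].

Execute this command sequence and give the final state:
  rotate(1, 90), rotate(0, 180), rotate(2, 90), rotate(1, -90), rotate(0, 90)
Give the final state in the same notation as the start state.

[θ0=0°, θ1=0°, θ2=270°]

start: [θ0=90°, θ1=0°, θ2=270°]
t=1 rotate(1, 90) ⇒ [θ0=90°, θ1=90°, θ2=270°]
t=2 rotate(0, 180) ⇒ [θ0=270°, θ1=90°, θ2=270°]
t=3 rotate(2, 90) ⇒ [θ0=270°, θ1=90°, θ2=270°]
t=4 rotate(1, -90) ⇒ [θ0=270°, θ1=0°, θ2=270°]
t=5 rotate(0, 90) ⇒ [θ0=0°, θ1=0°, θ2=270°]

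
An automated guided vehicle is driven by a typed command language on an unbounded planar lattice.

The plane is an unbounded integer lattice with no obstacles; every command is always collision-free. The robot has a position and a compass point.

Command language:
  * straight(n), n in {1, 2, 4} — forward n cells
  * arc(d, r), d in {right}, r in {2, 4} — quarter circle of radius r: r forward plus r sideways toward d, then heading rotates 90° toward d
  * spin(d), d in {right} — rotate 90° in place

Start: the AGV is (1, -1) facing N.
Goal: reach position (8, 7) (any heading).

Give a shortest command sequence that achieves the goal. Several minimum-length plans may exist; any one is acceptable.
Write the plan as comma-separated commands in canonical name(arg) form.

t0: (1, -1) facing N
[1] after straight(4): (1, 3) facing N
[2] after arc(right, 4): (5, 7) facing E
[3] after straight(2): (7, 7) facing E
[4] after straight(1): (8, 7) facing E
no 3-step plan works, so 4 is optimal.

straight(4), arc(right, 4), straight(2), straight(1)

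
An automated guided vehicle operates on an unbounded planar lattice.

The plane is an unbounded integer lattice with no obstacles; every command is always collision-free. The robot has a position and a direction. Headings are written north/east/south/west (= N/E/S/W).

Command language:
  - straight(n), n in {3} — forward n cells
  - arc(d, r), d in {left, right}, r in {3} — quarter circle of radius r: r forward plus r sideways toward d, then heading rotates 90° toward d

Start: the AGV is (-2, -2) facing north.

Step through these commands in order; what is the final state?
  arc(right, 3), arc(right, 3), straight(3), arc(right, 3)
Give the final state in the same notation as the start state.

start: (-2, -2) facing north
t=1 arc(right, 3) ⇒ (1, 1) facing east
t=2 arc(right, 3) ⇒ (4, -2) facing south
t=3 straight(3) ⇒ (4, -5) facing south
t=4 arc(right, 3) ⇒ (1, -8) facing west

(1, -8) facing west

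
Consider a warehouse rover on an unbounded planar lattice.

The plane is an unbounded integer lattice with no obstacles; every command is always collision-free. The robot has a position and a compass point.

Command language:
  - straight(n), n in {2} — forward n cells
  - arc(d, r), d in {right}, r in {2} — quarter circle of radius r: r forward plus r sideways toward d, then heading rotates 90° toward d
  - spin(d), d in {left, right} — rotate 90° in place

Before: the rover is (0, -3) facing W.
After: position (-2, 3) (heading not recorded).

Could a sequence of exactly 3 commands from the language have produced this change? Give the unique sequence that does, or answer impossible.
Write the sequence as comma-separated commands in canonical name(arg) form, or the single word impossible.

arc(right, 2), straight(2), straight(2)

key: running straight(2) before arc(right, 2) would end elsewhere — order is forced
start: (0, -3) facing W
1. arc(right, 2) → (-2, -1) facing N
2. straight(2) → (-2, 1) facing N
3. straight(2) → (-2, 3) facing N
no other 3-command option fits: unique.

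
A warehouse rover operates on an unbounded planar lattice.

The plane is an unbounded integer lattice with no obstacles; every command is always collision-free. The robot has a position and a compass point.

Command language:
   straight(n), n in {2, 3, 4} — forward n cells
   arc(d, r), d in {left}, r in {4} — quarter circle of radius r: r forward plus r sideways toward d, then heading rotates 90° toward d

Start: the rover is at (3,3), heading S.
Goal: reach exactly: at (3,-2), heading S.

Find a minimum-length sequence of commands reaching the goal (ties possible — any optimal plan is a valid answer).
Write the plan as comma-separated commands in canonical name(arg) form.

straight(2), straight(3)

start: at (3,3), heading S
1. straight(2) → at (3,1), heading S
2. straight(3) → at (3,-2), heading S
shorter routes all fall short; 2 is best.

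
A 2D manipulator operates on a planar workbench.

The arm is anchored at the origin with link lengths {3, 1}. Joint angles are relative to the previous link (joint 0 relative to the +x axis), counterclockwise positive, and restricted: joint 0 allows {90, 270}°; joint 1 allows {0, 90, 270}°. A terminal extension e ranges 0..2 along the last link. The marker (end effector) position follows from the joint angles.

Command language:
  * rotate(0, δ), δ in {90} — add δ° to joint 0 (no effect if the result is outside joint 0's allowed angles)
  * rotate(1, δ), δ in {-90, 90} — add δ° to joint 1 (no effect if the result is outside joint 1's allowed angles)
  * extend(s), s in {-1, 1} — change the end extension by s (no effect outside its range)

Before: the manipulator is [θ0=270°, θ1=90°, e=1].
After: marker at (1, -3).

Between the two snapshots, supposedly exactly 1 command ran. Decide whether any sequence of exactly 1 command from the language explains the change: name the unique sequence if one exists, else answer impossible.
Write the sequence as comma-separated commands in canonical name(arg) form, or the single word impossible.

t0: [θ0=270°, θ1=90°, e=1]
step 1 (extend(-1)): [θ0=270°, θ1=90°, e=0]
uniquely the one of 5 1-step routes that fits.

extend(-1)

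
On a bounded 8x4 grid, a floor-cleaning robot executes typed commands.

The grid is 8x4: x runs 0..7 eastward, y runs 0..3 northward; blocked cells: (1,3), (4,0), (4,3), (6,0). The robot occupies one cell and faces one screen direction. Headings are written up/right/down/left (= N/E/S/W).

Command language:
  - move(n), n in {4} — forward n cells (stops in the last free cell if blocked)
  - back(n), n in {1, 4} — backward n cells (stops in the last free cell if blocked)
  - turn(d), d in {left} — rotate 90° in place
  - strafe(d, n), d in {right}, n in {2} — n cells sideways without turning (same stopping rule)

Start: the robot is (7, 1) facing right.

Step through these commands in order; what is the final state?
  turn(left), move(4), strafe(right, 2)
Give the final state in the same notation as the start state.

(7, 3) facing up

start: (7, 1) facing right
step 1 (turn(left)): (7, 1) facing up
step 2 (move(4)): (7, 3) facing up
step 3 (strafe(right, 2)): (7, 3) facing up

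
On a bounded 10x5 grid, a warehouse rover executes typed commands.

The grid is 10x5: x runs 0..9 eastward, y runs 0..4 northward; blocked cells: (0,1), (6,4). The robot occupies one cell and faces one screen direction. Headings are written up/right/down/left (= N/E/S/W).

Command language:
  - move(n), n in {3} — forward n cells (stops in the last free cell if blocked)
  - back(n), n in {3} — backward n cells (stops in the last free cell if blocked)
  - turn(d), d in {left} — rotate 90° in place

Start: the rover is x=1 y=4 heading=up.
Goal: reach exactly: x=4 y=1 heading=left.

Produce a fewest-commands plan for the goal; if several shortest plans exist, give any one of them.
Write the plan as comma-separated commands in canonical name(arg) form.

back(3), turn(left), back(3)

begin: x=1 y=4 heading=up
step 1 (back(3)): x=1 y=1 heading=up
step 2 (turn(left)): x=1 y=1 heading=left
step 3 (back(3)): x=4 y=1 heading=left
no 2-step plan works, so 3 is optimal.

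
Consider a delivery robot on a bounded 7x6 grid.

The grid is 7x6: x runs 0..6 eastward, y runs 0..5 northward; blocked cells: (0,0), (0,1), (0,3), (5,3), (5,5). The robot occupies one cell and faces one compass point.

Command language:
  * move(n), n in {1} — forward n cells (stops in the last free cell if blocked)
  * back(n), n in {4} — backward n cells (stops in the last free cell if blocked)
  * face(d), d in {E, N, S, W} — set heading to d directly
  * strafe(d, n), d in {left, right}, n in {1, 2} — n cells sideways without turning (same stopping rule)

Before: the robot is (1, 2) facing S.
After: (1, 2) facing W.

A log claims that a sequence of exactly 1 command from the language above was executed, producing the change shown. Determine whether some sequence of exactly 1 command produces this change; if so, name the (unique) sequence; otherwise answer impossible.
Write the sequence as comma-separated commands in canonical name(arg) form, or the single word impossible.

face(W)

key: (1,2) unchanged — the single command moves nothing
begin: (1, 2) facing S
1. face(W) → (1, 2) facing W
no other 1-command option fits: unique.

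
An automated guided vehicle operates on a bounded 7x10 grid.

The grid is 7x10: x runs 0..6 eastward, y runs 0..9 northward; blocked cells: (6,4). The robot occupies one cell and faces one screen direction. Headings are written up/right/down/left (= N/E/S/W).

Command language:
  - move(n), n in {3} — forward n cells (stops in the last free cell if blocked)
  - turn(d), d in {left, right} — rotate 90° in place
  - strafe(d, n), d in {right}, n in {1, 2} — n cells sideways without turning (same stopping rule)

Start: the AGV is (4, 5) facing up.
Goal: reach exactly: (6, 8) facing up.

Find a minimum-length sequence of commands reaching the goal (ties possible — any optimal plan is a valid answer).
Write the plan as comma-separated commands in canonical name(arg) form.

start: (4, 5) facing up
step 1 (move(3)): (4, 8) facing up
step 2 (strafe(right, 2)): (6, 8) facing up
minimal: 2 command(s), checked below 2.

move(3), strafe(right, 2)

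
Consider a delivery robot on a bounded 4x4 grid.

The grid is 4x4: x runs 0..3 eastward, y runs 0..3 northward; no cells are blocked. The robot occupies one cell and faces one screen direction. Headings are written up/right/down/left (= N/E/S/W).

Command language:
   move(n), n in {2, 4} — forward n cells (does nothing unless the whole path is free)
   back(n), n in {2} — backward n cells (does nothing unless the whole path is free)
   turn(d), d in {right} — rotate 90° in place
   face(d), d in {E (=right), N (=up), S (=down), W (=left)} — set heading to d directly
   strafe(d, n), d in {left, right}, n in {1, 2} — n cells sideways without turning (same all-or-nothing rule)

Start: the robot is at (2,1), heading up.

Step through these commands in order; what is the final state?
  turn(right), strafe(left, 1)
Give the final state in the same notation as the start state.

at (2,2), heading right

start: at (2,1), heading up
1. turn(right) → at (2,1), heading right
2. strafe(left, 1) → at (2,2), heading right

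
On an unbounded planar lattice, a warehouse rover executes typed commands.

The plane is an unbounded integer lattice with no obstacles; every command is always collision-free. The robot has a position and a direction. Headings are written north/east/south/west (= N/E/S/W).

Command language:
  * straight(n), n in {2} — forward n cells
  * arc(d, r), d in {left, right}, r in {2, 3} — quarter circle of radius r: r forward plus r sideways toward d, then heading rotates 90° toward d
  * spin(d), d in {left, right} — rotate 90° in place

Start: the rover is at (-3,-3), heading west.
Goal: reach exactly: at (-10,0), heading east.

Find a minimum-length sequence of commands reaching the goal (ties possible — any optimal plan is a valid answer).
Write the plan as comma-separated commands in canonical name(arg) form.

arc(right, 3), arc(left, 2), arc(left, 2), spin(left)

t0: at (-3,-3), heading west
t=1 arc(right, 3) ⇒ at (-6,0), heading north
t=2 arc(left, 2) ⇒ at (-8,2), heading west
t=3 arc(left, 2) ⇒ at (-10,0), heading south
t=4 spin(left) ⇒ at (-10,0), heading east
shorter routes all fall short; 4 is best.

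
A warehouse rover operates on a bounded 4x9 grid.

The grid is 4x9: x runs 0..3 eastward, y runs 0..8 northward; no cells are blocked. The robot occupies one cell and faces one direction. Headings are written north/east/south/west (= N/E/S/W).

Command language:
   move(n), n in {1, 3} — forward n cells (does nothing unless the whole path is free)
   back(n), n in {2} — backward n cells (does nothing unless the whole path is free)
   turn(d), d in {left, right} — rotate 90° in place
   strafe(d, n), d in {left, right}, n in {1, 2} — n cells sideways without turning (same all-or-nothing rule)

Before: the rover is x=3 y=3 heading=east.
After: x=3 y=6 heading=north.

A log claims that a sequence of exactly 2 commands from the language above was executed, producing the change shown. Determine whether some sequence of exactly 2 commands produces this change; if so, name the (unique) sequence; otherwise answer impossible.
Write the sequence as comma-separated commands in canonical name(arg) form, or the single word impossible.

turn(left), move(3)

key: position moved to (3,6) AND the heading swung to N — translation plus rotation needed
begin: x=3 y=3 heading=east
t=1 turn(left) ⇒ x=3 y=3 heading=north
t=2 move(3) ⇒ x=3 y=6 heading=north
all 81 alternatives checked — unique.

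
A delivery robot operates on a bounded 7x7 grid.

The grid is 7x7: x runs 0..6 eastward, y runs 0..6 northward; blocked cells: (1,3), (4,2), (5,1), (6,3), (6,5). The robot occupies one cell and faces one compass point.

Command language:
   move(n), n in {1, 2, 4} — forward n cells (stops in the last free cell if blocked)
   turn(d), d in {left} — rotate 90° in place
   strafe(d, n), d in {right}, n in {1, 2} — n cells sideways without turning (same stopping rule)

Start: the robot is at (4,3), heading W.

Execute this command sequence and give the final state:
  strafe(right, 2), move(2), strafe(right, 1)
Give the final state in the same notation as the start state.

at (2,6), heading W

start: at (4,3), heading W
[1] after strafe(right, 2): at (4,5), heading W
[2] after move(2): at (2,5), heading W
[3] after strafe(right, 1): at (2,6), heading W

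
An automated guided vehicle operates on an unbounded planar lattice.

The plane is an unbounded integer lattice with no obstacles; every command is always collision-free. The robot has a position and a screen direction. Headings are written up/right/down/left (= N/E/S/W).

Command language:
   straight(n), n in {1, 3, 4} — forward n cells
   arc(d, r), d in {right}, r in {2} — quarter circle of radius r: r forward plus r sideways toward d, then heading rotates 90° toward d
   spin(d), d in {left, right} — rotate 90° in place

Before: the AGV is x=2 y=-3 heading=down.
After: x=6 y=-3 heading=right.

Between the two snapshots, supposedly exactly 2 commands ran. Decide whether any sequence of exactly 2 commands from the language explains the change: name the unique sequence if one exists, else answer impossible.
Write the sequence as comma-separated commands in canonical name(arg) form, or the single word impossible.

spin(left), straight(4)

key: position moved to (6,-3) AND the heading swung to E — translation plus rotation needed
begin: x=2 y=-3 heading=down
[1] after spin(left): x=2 y=-3 heading=right
[2] after straight(4): x=6 y=-3 heading=right
no other 2-command option fits: unique.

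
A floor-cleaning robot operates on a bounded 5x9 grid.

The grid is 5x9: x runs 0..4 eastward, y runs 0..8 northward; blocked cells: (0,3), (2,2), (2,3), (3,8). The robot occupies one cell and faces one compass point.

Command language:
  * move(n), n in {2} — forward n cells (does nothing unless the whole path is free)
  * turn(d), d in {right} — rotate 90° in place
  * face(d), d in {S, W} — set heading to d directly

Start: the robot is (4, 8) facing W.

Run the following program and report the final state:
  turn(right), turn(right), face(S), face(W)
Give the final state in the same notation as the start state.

start: (4, 8) facing W
step 1 (turn(right)): (4, 8) facing N
step 2 (turn(right)): (4, 8) facing E
step 3 (face(S)): (4, 8) facing S
step 4 (face(W)): (4, 8) facing W

(4, 8) facing W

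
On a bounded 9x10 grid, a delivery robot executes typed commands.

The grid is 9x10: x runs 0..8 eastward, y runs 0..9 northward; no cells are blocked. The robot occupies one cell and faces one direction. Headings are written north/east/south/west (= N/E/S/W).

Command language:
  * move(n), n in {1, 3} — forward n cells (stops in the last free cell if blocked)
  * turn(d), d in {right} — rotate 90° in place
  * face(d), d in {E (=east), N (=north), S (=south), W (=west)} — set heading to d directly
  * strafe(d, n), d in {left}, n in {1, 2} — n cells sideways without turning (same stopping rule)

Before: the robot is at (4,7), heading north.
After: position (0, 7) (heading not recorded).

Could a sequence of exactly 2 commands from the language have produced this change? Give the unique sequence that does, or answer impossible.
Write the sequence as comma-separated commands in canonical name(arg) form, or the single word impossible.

strafe(left, 2), strafe(left, 2)

start: at (4,7), heading north
t=1 strafe(left, 2) ⇒ at (2,7), heading north
t=2 strafe(left, 2) ⇒ at (0,7), heading north
no rival 2-sequence matches.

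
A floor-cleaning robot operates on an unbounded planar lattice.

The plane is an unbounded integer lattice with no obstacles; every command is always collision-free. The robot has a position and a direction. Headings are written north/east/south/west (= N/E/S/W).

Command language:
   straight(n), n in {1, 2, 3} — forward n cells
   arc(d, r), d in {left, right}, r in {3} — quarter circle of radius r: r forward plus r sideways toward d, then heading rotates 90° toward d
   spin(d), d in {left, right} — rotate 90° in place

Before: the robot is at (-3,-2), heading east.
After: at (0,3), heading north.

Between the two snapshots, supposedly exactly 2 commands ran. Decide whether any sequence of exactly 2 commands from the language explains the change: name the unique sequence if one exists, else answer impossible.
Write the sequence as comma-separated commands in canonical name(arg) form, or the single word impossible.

key: order matters: swapping arc(left, 3) and straight(2) lands elsewhere
begin: at (-3,-2), heading east
t=1 arc(left, 3) ⇒ at (0,1), heading north
t=2 straight(2) ⇒ at (0,3), heading north
no rival 2-sequence matches.

arc(left, 3), straight(2)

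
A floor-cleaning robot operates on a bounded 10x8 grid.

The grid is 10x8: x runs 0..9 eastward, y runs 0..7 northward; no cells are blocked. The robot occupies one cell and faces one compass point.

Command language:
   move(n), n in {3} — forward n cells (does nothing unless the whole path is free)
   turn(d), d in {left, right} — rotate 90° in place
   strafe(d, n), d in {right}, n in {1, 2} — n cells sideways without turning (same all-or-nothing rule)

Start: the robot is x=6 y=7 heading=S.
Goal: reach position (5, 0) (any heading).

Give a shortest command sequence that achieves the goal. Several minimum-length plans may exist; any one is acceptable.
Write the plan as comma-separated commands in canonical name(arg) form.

from: x=6 y=7 heading=S
[1] after strafe(right, 1): x=5 y=7 heading=S
[2] after move(3): x=5 y=4 heading=S
[3] after turn(left): x=5 y=4 heading=E
[4] after strafe(right, 2): x=5 y=2 heading=E
[5] after strafe(right, 2): x=5 y=0 heading=E
minimal: 5 command(s), checked below 5.

strafe(right, 1), move(3), turn(left), strafe(right, 2), strafe(right, 2)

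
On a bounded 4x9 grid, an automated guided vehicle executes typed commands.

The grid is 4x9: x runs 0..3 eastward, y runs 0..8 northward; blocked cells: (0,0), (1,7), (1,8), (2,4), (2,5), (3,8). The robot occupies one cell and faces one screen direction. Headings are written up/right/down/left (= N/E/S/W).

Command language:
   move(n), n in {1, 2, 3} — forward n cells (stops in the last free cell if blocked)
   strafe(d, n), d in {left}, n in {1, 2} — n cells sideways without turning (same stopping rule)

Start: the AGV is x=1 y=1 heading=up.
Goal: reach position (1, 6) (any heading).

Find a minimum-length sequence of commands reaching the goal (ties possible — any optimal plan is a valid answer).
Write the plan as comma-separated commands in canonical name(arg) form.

move(2), move(3)

initial: x=1 y=1 heading=up
t=1 move(2) ⇒ x=1 y=3 heading=up
t=2 move(3) ⇒ x=1 y=6 heading=up
no 1-step plan works, so 2 is optimal.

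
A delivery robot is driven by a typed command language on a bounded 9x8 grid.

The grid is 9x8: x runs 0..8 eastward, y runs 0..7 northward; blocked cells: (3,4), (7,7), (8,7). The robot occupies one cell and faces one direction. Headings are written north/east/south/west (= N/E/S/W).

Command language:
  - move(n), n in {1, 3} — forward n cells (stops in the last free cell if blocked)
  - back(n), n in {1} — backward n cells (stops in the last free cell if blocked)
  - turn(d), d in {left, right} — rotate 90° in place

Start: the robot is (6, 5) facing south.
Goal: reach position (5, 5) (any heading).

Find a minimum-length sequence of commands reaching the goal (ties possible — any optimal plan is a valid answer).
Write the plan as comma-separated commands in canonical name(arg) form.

initial: (6, 5) facing south
1. turn(right) → (6, 5) facing west
2. move(1) → (5, 5) facing west
minimal: 2 command(s), checked below 2.

turn(right), move(1)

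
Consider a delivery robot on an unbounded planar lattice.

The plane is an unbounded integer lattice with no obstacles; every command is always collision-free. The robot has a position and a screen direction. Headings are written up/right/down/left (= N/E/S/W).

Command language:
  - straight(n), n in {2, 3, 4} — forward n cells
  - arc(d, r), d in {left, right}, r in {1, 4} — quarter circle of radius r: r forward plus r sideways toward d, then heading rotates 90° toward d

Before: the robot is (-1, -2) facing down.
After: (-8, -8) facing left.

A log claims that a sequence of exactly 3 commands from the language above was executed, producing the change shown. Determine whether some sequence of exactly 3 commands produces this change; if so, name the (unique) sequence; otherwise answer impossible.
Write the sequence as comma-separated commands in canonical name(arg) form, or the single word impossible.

straight(2), arc(right, 4), straight(3)

key: order matters: swapping straight(2) and straight(3) lands elsewhere
start: (-1, -2) facing down
1. straight(2) → (-1, -4) facing down
2. arc(right, 4) → (-5, -8) facing left
3. straight(3) → (-8, -8) facing left
no other 3-command option fits: unique.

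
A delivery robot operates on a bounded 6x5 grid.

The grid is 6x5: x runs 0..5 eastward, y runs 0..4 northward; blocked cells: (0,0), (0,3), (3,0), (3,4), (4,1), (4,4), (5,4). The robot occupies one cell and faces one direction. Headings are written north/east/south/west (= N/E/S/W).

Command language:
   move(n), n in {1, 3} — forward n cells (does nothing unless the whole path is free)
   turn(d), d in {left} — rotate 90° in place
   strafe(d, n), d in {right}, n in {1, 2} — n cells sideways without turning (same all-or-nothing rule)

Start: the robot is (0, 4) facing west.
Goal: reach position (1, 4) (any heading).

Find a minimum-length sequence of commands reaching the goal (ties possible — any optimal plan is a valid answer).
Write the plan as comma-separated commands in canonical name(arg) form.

start: (0, 4) facing west
[1] after turn(left): (0, 4) facing south
[2] after turn(left): (0, 4) facing east
[3] after move(1): (1, 4) facing east
nothing shorter than 3 reaches the goal.

turn(left), turn(left), move(1)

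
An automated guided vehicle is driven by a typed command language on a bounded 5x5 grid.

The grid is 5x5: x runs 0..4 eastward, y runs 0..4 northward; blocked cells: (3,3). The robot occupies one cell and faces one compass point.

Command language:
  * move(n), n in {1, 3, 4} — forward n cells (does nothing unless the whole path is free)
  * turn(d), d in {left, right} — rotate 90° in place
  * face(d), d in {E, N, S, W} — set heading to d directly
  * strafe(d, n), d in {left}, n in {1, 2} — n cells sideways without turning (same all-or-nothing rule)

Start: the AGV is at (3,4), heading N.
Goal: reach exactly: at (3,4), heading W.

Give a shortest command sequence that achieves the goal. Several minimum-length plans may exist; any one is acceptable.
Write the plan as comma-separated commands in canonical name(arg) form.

initial: at (3,4), heading N
[1] after face(W): at (3,4), heading W
shorter routes all fall short; 1 is best.

face(W)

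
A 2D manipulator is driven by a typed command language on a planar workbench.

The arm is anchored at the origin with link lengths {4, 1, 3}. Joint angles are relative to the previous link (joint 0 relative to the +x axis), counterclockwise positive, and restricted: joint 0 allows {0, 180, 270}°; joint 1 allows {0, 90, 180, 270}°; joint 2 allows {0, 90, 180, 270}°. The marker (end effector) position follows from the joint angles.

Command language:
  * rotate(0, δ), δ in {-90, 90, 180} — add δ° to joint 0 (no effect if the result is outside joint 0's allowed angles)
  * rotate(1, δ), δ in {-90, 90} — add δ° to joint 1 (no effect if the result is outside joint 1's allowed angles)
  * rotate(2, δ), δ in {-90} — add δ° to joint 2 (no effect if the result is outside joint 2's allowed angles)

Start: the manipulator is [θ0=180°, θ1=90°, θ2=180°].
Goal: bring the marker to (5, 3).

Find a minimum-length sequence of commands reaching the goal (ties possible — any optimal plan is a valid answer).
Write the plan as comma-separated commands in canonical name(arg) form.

rotate(1, -90), rotate(2, -90), rotate(0, 180)

t0: [θ0=180°, θ1=90°, θ2=180°]
step 1 (rotate(1, -90)): [θ0=180°, θ1=0°, θ2=180°]
step 2 (rotate(2, -90)): [θ0=180°, θ1=0°, θ2=90°]
step 3 (rotate(0, 180)): [θ0=0°, θ1=0°, θ2=90°]
no 2-step plan works, so 3 is optimal.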